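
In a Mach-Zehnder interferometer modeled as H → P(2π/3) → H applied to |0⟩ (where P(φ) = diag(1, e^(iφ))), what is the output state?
(0.25 + 0.433i)|0⟩ + (0.75 - 0.433i)|1⟩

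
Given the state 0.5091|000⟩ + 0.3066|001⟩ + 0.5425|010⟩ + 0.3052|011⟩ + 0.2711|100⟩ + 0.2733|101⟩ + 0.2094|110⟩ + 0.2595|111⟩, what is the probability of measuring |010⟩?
0.2943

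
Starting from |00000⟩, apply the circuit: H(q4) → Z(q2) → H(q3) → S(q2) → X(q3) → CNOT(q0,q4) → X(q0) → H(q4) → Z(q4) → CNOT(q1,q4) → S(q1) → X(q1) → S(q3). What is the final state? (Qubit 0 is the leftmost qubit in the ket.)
1/√2|11000⟩ + (1/√2)i|11010⟩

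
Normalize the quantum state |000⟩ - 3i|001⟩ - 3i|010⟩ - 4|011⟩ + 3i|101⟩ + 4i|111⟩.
0.1291|000⟩ - 0.3873i|001⟩ - 0.3873i|010⟩ - 0.5164|011⟩ + 0.3873i|101⟩ + 0.5164i|111⟩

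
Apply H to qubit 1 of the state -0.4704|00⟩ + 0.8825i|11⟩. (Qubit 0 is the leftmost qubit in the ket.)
-0.3326|00⟩ - 0.3326|01⟩ + 0.624i|10⟩ - 0.624i|11⟩

H on qubit 1 mixes each pair of kets that differ only in qubit 1: amplitudes (a, b) of (|…0…⟩, |…1…⟩) become ((a + b)/√2, (a − b)/√2). Kets absent from the input have amplitude 0.
(|00⟩, |01⟩): (a, b) = (-0.4704, 0) → (-0.3326, -0.3326)
(|10⟩, |11⟩): (a, b) = (0, 0.8825i) → (0.624i, -0.624i)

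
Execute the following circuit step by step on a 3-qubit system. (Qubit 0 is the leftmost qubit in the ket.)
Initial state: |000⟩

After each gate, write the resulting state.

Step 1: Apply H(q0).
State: 1/√2|000⟩ + 1/√2|100⟩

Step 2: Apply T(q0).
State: 1/√2|000⟩ + (1/2 + (1/2)i)|100⟩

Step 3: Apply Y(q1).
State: (1/√2)i|010⟩ + (-1/2 + (1/2)i)|110⟩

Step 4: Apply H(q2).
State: (1/2)i|010⟩ + (1/2)i|011⟩ + (-1/√8 + (1/√8)i)|110⟩ + (-1/√8 + (1/√8)i)|111⟩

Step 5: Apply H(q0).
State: (-0.25 + 0.6036i)|010⟩ + (-0.25 + 0.6036i)|011⟩ + (0.25 + 0.1036i)|110⟩ + (0.25 + 0.1036i)|111⟩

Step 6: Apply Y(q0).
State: (0.1036 - 0.25i)|010⟩ + (0.1036 - 0.25i)|011⟩ + (-0.6036 - 0.25i)|110⟩ + (-0.6036 - 0.25i)|111⟩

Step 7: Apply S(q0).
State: (0.1036 - 0.25i)|010⟩ + (0.1036 - 0.25i)|011⟩ + (0.25 - 0.6036i)|110⟩ + (0.25 - 0.6036i)|111⟩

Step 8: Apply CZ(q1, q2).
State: (0.1036 - 0.25i)|010⟩ + (-0.1036 + 0.25i)|011⟩ + (0.25 - 0.6036i)|110⟩ + (-0.25 + 0.6036i)|111⟩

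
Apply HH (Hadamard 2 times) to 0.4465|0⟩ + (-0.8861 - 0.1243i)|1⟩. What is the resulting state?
0.4465|0⟩ + (-0.8861 - 0.1243i)|1⟩

H² = I, so an even number of Hadamards cancels: H^2 = I and the state is unchanged.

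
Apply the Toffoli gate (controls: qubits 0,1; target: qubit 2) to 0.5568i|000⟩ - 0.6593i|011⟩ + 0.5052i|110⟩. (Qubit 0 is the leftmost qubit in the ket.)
0.5568i|000⟩ - 0.6593i|011⟩ + 0.5052i|111⟩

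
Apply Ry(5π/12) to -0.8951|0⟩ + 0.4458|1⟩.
-0.9815|0⟩ - 0.1912|1⟩

Ry(5π/12) = [[cos(θ/2), −sin(θ/2)], [sin(θ/2), cos(θ/2)]]; θ = 5π/12, cos(θ/2) ≈ 0.793353, sin(θ/2) ≈ 0.608761.
With a = amp(|0⟩) = -0.8951 and b = amp(|1⟩) = 0.4458:
new amp(|0⟩) = (0.793353)·a + (-0.608761)·b = -0.9815
new amp(|1⟩) = (0.608761)·a + (0.793353)·b = -0.1912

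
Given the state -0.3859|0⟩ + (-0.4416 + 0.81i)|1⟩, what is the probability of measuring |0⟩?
0.1489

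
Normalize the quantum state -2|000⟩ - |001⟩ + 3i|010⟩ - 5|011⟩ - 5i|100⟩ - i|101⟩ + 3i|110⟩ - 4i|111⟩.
-0.2108|000⟩ - 0.1054|001⟩ + 0.3162i|010⟩ - 0.527|011⟩ - 0.527i|100⟩ - 0.1054i|101⟩ + 0.3162i|110⟩ - 0.4216i|111⟩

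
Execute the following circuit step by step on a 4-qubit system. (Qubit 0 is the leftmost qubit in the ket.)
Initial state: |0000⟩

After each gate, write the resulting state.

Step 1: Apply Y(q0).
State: i|1000⟩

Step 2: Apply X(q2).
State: i|1010⟩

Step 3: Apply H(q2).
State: (1/√2)i|1000⟩ - (1/√2)i|1010⟩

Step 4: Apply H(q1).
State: (1/2)i|1000⟩ - (1/2)i|1010⟩ + (1/2)i|1100⟩ - (1/2)i|1110⟩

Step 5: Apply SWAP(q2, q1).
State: (1/2)i|1000⟩ + (1/2)i|1010⟩ - (1/2)i|1100⟩ - (1/2)i|1110⟩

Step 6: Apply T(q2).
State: (1/2)i|1000⟩ + (-1/√8 + (1/√8)i)|1010⟩ - (1/2)i|1100⟩ + (1/√8 - (1/√8)i)|1110⟩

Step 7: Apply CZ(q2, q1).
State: (1/2)i|1000⟩ + (-1/√8 + (1/√8)i)|1010⟩ - (1/2)i|1100⟩ + (-1/√8 + (1/√8)i)|1110⟩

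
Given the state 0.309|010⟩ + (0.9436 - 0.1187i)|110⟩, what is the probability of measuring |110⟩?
0.9045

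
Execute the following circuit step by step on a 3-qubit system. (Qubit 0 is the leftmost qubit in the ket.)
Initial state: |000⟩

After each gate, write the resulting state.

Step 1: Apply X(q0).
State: |100⟩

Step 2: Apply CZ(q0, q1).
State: |100⟩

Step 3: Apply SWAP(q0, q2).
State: |001⟩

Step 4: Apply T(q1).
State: |001⟩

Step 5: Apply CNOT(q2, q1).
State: |011⟩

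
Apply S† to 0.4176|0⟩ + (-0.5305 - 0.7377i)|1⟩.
0.4176|0⟩ + (-0.7377 + 0.5305i)|1⟩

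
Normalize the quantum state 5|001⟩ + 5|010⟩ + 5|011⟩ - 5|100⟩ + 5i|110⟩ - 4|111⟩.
0.4211|001⟩ + 0.4211|010⟩ + 0.4211|011⟩ - 0.4211|100⟩ + 0.4211i|110⟩ - 0.3369|111⟩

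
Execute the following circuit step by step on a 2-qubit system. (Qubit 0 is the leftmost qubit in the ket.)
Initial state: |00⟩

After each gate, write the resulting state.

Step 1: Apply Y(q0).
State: i|10⟩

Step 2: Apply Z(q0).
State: -i|10⟩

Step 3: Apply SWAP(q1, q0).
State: -i|01⟩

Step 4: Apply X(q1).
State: -i|00⟩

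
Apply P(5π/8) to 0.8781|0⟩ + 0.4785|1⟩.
0.8781|0⟩ + (-0.1831 + 0.4421i)|1⟩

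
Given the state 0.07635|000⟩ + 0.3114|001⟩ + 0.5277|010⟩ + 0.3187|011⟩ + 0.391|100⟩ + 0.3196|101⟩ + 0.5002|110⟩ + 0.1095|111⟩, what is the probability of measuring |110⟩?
0.2502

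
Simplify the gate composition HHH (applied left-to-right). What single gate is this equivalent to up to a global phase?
H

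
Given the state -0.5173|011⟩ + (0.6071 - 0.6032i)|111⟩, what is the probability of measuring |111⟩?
0.7324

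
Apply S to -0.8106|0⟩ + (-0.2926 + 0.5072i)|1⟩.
-0.8106|0⟩ + (-0.5072 - 0.2926i)|1⟩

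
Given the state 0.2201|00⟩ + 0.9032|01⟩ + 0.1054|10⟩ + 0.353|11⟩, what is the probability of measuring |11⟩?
0.1246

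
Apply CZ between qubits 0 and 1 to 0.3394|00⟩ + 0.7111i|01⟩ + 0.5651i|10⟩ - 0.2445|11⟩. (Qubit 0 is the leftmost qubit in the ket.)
0.3394|00⟩ + 0.7111i|01⟩ + 0.5651i|10⟩ + 0.2445|11⟩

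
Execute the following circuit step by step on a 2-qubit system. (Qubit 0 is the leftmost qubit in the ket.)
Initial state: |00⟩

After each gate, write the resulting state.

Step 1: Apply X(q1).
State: |01⟩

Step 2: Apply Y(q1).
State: -i|00⟩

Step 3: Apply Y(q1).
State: |01⟩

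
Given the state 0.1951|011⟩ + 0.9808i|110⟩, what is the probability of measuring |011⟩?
0.03806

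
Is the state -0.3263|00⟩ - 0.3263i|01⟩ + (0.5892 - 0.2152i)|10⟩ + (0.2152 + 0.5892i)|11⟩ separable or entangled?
Separable

Writing the state as a|00⟩ + b|01⟩ + c|10⟩ + d|11⟩, it is a product state iff ad − bc = 0.
Here (a, b, c, d) = (-0.3263, -0.3263i, (0.5892 - 0.2152i), (0.2152 + 0.5892i)): ad − bc = (-0.3263)(0.2152 + 0.5892i) − (-0.3263i)(0.5892 - 0.2152i) = 0, so the state is separable.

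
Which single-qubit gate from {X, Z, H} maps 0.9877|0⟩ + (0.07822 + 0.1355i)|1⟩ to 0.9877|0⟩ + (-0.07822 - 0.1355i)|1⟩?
Z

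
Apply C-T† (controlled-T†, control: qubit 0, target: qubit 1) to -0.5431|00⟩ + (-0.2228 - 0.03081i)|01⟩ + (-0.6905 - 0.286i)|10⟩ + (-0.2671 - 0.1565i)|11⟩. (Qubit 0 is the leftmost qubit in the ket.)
-0.5431|00⟩ + (-0.2228 - 0.03081i)|01⟩ + (-0.6905 - 0.286i)|10⟩ + (-0.2995 + 0.07821i)|11⟩

C-T† leaves the control-|0⟩ kets |00⟩, |01⟩ unchanged and applies T† to qubit 1 on the control-|1⟩ pair (|10⟩, |11⟩).
T† = [[1, 0], [0, (1/√2 - (1/√2)i)]].
With a = amp(|10⟩) = (-0.6905 - 0.286i) and b = amp(|11⟩) = (-0.2671 - 0.1565i):
new amp(|10⟩) = (1)·a = (-0.6905 - 0.286i)
new amp(|11⟩) = (1/√2 - (1/√2)i)·b = (-0.2995 + 0.07821i)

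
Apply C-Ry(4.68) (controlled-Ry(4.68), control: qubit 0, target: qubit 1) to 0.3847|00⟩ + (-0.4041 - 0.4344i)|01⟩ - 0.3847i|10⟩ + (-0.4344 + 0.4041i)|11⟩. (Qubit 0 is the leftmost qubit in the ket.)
0.3847|00⟩ + (-0.4041 - 0.4344i)|01⟩ + (0.3121 - 0.02275i)|10⟩ + (0.3022 - 0.5575i)|11⟩

C-Ry(4.68) leaves the control-|0⟩ kets |00⟩, |01⟩ unchanged and applies Ry(4.68) to qubit 1 on the control-|1⟩ pair (|10⟩, |11⟩).
Ry(4.68) = [[cos(θ/2), −sin(θ/2)], [sin(θ/2), cos(θ/2)]]; θ = 4.68, cos(θ/2) ≈ -0.695563, sin(θ/2) ≈ 0.718465.
With a = amp(|10⟩) = -0.3847i and b = amp(|11⟩) = (-0.4344 + 0.4041i):
new amp(|10⟩) = (-0.695563)·a + (-0.718465)·b = (0.3121 - 0.02275i)
new amp(|11⟩) = (0.718465)·a + (-0.695563)·b = (0.3022 - 0.5575i)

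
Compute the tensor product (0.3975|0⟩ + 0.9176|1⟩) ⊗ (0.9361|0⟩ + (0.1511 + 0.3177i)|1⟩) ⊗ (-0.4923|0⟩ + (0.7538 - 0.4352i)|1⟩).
-0.1832|000⟩ + (0.2805 - 0.1619i)|001⟩ + (-0.02957 - 0.06217i)|010⟩ + (0.1002 + 0.06906i)|011⟩ - 0.4229|100⟩ + (0.6475 - 0.3738i)|101⟩ + (-0.06826 - 0.1435i)|110⟩ + (0.2314 + 0.1594i)|111⟩

amp(|b₁b₂…⟩) = product of the factor amplitudes for bits b₁, b₂, …; only kets whose every factor amplitude is nonzero survive.
|000⟩: (0.3975)(0.9361)(-0.4923) = -0.1832
|001⟩: (0.3975)(0.9361)(0.7538 - 0.4352i) = (0.2805 - 0.1619i)
|010⟩: (0.3975)(0.1511 + 0.3177i)(-0.4923) = (-0.02957 - 0.06217i)
|011⟩: (0.3975)(0.1511 + 0.3177i)(0.7538 - 0.4352i) = (0.1002 + 0.06906i)
|100⟩: (0.9176)(0.9361)(-0.4923) = -0.4229
|101⟩: (0.9176)(0.9361)(0.7538 - 0.4352i) = (0.6475 - 0.3738i)
|110⟩: (0.9176)(0.1511 + 0.3177i)(-0.4923) = (-0.06826 - 0.1435i)
|111⟩: (0.9176)(0.1511 + 0.3177i)(0.7538 - 0.4352i) = (0.2314 + 0.1594i)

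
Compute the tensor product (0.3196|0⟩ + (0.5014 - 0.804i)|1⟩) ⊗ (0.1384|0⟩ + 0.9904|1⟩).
0.04423|00⟩ + 0.3165|01⟩ + (0.06939 - 0.1113i)|10⟩ + (0.4966 - 0.7963i)|11⟩

amp(|b₁b₂…⟩) = product of the factor amplitudes for bits b₁, b₂, …; only kets whose every factor amplitude is nonzero survive.
|00⟩: (0.3196)(0.1384) = 0.04423
|01⟩: (0.3196)(0.9904) = 0.3165
|10⟩: (0.5014 - 0.804i)(0.1384) = (0.06939 - 0.1113i)
|11⟩: (0.5014 - 0.804i)(0.9904) = (0.4966 - 0.7963i)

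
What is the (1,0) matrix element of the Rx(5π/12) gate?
-0.6088i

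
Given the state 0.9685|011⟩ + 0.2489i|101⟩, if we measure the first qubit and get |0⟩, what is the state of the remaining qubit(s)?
|11⟩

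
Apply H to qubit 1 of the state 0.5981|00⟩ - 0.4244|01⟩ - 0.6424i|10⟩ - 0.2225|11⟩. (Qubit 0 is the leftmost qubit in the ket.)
0.1228|00⟩ + 0.723|01⟩ + (-0.1573 - 0.4542i)|10⟩ + (0.1573 - 0.4542i)|11⟩

H on qubit 1 mixes each pair of kets that differ only in qubit 1: amplitudes (a, b) of (|…0…⟩, |…1…⟩) become ((a + b)/√2, (a − b)/√2). Kets absent from the input have amplitude 0.
(|00⟩, |01⟩): (a, b) = (0.5981, -0.4244) → (0.1228, 0.723)
(|10⟩, |11⟩): (a, b) = (-0.6424i, -0.2225) → ((-0.1573 - 0.4542i), (0.1573 - 0.4542i))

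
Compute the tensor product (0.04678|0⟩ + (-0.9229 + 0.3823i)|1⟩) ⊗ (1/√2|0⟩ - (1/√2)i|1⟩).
0.03308|00⟩ - 0.03308i|01⟩ + (-0.6526 + 0.2703i)|10⟩ + (0.2703 + 0.6526i)|11⟩

amp(|b₁b₂…⟩) = product of the factor amplitudes for bits b₁, b₂, …; only kets whose every factor amplitude is nonzero survive.
|00⟩: (0.04678)(1/√2) = 0.03308
|01⟩: (0.04678)(-(1/√2)i) = -0.03308i
|10⟩: (-0.9229 + 0.3823i)(1/√2) = (-0.6526 + 0.2703i)
|11⟩: (-0.9229 + 0.3823i)(-(1/√2)i) = (0.2703 + 0.6526i)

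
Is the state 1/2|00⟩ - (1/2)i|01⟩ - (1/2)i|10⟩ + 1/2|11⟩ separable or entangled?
Entangled

Writing the state as a|00⟩ + b|01⟩ + c|10⟩ + d|11⟩, it is a product state iff ad − bc = 0.
Here (a, b, c, d) = (1/2, -(1/2)i, -(1/2)i, 1/2): ad − bc = (1/2)(1/2) − (-(1/2)i)(-(1/2)i) = 1/2 ≠ 0, so the state is entangled.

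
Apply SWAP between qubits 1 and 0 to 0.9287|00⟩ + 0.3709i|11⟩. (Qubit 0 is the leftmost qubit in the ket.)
0.9287|00⟩ + 0.3709i|11⟩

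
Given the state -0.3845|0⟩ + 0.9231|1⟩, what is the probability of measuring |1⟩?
0.8521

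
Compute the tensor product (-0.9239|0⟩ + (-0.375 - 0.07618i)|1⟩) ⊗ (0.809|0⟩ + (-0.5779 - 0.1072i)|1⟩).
-0.7474|00⟩ + (0.5339 + 0.09904i)|01⟩ + (-0.3034 - 0.06163i)|10⟩ + (0.2085 + 0.08422i)|11⟩

amp(|b₁b₂…⟩) = product of the factor amplitudes for bits b₁, b₂, …; only kets whose every factor amplitude is nonzero survive.
|00⟩: (-0.9239)(0.809) = -0.7474
|01⟩: (-0.9239)(-0.5779 - 0.1072i) = (0.5339 + 0.09904i)
|10⟩: (-0.375 - 0.07618i)(0.809) = (-0.3034 - 0.06163i)
|11⟩: (-0.375 - 0.07618i)(-0.5779 - 0.1072i) = (0.2085 + 0.08422i)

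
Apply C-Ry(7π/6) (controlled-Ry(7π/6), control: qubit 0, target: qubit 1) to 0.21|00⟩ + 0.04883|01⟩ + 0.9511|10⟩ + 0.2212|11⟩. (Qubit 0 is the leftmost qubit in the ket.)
0.21|00⟩ + 0.04883|01⟩ - 0.4598|10⟩ + 0.8614|11⟩

C-Ry(7π/6) leaves the control-|0⟩ kets |00⟩, |01⟩ unchanged and applies Ry(7π/6) to qubit 1 on the control-|1⟩ pair (|10⟩, |11⟩).
Ry(7π/6) = [[cos(θ/2), −sin(θ/2)], [sin(θ/2), cos(θ/2)]]; θ = 7π/6, cos(θ/2) ≈ -0.258819, sin(θ/2) ≈ 0.965926.
With a = amp(|10⟩) = 0.9511 and b = amp(|11⟩) = 0.2212:
new amp(|10⟩) = (-0.258819)·a + (-0.965926)·b = -0.4598
new amp(|11⟩) = (0.965926)·a + (-0.258819)·b = 0.8614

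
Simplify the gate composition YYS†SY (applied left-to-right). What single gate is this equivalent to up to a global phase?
Y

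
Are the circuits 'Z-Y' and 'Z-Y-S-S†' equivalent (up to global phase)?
Yes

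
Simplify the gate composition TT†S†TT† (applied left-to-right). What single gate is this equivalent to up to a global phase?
S†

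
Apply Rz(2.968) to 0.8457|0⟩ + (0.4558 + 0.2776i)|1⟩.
(0.07331 - 0.8425i)|0⟩ + (-0.237 + 0.4781i)|1⟩

Rz(2.968) = [[e^(−iθ/2), 0], [0, e^(iθ/2)]] with e^(±iθ/2) = cos(θ/2) ± i·sin(θ/2); θ = 2.968, cos(θ/2) ≈ 0.0866874, sin(θ/2) ≈ 0.996236.
With a = amp(|0⟩) = 0.8457 and b = amp(|1⟩) = (0.4558 + 0.2776i):
new amp(|0⟩) = (0.0866874 - 0.996236i)·a = (0.07331 - 0.8425i)
new amp(|1⟩) = (0.0866874 + 0.996236i)·b = (-0.237 + 0.4781i)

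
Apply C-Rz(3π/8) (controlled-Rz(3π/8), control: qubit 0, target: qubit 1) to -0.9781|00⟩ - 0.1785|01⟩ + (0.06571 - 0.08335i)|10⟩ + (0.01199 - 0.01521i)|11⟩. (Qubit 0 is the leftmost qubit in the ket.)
-0.9781|00⟩ - 0.1785|01⟩ + (0.008329 - 0.1058i)|10⟩ + (0.01842 - 0.005985i)|11⟩

C-Rz(3π/8) leaves the control-|0⟩ kets |00⟩, |01⟩ unchanged and applies Rz(3π/8) to qubit 1 on the control-|1⟩ pair (|10⟩, |11⟩).
Rz(3π/8) = [[e^(−iθ/2), 0], [0, e^(iθ/2)]] with e^(±iθ/2) = cos(θ/2) ± i·sin(θ/2); θ = 3π/8, cos(θ/2) ≈ 0.83147, sin(θ/2) ≈ 0.55557.
With a = amp(|10⟩) = (0.06571 - 0.08335i) and b = amp(|11⟩) = (0.01199 - 0.01521i):
new amp(|10⟩) = (0.83147 - 0.55557i)·a = (0.008329 - 0.1058i)
new amp(|11⟩) = (0.83147 + 0.55557i)·b = (0.01842 - 0.005985i)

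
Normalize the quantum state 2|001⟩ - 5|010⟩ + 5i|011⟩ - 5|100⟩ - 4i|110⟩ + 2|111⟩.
0.201|001⟩ - 0.5025|010⟩ + 0.5025i|011⟩ - 0.5025|100⟩ - 0.402i|110⟩ + 0.201|111⟩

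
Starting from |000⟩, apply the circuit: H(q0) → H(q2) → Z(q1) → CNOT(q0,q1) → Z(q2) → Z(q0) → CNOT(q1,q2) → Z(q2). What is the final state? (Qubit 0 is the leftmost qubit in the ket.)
1/2|000⟩ + 1/2|001⟩ + 1/2|110⟩ + 1/2|111⟩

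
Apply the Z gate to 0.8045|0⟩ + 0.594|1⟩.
0.8045|0⟩ - 0.594|1⟩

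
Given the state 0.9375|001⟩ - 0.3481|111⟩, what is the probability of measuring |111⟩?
0.1212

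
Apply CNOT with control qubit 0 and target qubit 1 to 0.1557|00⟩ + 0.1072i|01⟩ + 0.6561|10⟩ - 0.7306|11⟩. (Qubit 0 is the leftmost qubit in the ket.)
0.1557|00⟩ + 0.1072i|01⟩ - 0.7306|10⟩ + 0.6561|11⟩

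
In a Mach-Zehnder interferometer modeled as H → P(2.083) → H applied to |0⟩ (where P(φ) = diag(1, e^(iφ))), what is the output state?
(0.255 + 0.4358i)|0⟩ + (0.745 - 0.4358i)|1⟩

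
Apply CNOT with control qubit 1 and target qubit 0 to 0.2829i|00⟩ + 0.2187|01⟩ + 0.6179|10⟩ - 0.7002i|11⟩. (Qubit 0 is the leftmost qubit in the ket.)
0.2829i|00⟩ - 0.7002i|01⟩ + 0.6179|10⟩ + 0.2187|11⟩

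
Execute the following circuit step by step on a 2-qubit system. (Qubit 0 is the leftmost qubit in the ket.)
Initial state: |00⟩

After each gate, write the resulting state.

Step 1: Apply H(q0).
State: 1/√2|00⟩ + 1/√2|10⟩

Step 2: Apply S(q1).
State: 1/√2|00⟩ + 1/√2|10⟩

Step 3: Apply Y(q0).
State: -(1/√2)i|00⟩ + (1/√2)i|10⟩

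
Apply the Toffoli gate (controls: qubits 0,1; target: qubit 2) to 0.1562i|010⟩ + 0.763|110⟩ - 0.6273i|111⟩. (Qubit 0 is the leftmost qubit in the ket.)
0.1562i|010⟩ - 0.6273i|110⟩ + 0.763|111⟩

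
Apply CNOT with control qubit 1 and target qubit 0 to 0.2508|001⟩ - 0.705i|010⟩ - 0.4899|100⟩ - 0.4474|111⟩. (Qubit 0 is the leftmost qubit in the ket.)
0.2508|001⟩ - 0.4474|011⟩ - 0.4899|100⟩ - 0.705i|110⟩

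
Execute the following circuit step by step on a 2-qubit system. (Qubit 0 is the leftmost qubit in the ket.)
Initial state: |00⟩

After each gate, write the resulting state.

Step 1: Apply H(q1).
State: 1/√2|00⟩ + 1/√2|01⟩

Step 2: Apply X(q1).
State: 1/√2|00⟩ + 1/√2|01⟩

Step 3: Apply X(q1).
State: 1/√2|00⟩ + 1/√2|01⟩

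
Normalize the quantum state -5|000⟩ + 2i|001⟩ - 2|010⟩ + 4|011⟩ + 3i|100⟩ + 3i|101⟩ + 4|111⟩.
-0.5488|000⟩ + 0.2195i|001⟩ - 0.2195|010⟩ + 0.4391|011⟩ + 0.3293i|100⟩ + 0.3293i|101⟩ + 0.4391|111⟩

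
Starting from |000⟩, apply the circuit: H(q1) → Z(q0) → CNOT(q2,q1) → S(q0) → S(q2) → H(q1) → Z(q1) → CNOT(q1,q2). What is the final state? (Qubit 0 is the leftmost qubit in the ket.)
|000⟩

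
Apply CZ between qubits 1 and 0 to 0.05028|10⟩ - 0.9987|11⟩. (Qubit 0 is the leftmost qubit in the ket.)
0.05028|10⟩ + 0.9987|11⟩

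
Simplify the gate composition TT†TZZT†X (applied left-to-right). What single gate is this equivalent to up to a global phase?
X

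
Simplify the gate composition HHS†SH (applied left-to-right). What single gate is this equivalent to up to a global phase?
H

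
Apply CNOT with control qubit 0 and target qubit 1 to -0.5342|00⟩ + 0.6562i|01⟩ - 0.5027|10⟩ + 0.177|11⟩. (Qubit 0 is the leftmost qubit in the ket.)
-0.5342|00⟩ + 0.6562i|01⟩ + 0.177|10⟩ - 0.5027|11⟩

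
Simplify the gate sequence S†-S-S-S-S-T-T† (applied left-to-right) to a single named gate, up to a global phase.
S†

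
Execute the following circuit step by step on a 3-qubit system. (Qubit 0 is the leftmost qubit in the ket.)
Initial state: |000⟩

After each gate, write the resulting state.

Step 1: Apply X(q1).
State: |010⟩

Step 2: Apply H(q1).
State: 1/√2|000⟩ - 1/√2|010⟩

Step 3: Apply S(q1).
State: 1/√2|000⟩ - (1/√2)i|010⟩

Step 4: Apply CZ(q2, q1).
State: 1/√2|000⟩ - (1/√2)i|010⟩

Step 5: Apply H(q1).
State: (1/2 - (1/2)i)|000⟩ + (1/2 + (1/2)i)|010⟩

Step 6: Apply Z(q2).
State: (1/2 - (1/2)i)|000⟩ + (1/2 + (1/2)i)|010⟩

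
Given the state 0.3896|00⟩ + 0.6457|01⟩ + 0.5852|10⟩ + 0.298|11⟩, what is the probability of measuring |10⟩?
0.3425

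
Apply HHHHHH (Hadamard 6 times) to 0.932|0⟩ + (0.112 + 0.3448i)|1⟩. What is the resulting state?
0.932|0⟩ + (0.112 + 0.3448i)|1⟩

H² = I, so an even number of Hadamards cancels: H^6 = I and the state is unchanged.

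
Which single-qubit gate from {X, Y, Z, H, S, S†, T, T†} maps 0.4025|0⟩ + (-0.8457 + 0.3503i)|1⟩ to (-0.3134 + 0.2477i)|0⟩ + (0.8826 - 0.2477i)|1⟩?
H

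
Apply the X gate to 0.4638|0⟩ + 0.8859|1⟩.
0.8859|0⟩ + 0.4638|1⟩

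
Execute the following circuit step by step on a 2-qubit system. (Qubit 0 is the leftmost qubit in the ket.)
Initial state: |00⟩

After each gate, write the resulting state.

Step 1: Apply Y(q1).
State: i|01⟩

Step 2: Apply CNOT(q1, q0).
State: i|11⟩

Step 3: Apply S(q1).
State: -|11⟩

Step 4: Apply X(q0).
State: -|01⟩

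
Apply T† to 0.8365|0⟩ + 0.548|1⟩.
0.8365|0⟩ + (0.3875 - 0.3875i)|1⟩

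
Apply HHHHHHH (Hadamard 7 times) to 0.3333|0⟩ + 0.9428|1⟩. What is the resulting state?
0.9023|0⟩ - 0.431|1⟩

H² = I, so H^7 = H: a single Hadamard. With (a, b) = (0.3333, 0.9428), H gives ((a + b)/√2, (a − b)/√2) = (0.9023, -0.431).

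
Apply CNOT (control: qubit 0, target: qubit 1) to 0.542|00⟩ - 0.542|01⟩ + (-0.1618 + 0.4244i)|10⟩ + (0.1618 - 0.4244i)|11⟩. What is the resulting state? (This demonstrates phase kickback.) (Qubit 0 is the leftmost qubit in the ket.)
0.542|00⟩ - 0.542|01⟩ + (0.1618 - 0.4244i)|10⟩ + (-0.1618 + 0.4244i)|11⟩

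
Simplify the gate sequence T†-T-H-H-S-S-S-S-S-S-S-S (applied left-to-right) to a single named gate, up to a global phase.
I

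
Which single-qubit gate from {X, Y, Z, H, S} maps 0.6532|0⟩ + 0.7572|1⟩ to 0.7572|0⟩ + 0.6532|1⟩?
X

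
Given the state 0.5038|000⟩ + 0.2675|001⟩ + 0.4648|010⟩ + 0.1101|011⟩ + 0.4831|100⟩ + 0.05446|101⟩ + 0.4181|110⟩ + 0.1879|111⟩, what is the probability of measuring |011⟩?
0.01212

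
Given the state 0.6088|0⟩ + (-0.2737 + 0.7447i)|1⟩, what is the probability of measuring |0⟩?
0.3706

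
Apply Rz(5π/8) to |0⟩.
(0.5556 - 0.8315i)|0⟩

Rz(5π/8) = [[e^(−iθ/2), 0], [0, e^(iθ/2)]] with e^(±iθ/2) = cos(θ/2) ± i·sin(θ/2); θ = 5π/8, cos(θ/2) ≈ 0.55557, sin(θ/2) ≈ 0.83147.
With a = amp(|0⟩) = 1 and b = amp(|1⟩) = 0:
new amp(|0⟩) = (0.55557 - 0.83147i)·a = (0.5556 - 0.8315i)
new amp(|1⟩) = (0.55557 + 0.83147i)·b = 0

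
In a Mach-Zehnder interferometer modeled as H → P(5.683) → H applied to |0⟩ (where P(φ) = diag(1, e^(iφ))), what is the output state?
(0.9126 - 0.2824i)|0⟩ + (0.08738 + 0.2824i)|1⟩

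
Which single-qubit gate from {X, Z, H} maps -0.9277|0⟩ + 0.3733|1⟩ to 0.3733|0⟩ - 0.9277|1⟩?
X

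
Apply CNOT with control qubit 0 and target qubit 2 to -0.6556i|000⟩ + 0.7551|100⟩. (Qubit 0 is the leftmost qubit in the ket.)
-0.6556i|000⟩ + 0.7551|101⟩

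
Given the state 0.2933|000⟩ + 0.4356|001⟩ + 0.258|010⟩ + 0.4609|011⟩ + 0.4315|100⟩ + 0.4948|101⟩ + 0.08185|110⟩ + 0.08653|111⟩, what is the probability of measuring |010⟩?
0.06656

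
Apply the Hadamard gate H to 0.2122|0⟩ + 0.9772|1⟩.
0.841|0⟩ - 0.5409|1⟩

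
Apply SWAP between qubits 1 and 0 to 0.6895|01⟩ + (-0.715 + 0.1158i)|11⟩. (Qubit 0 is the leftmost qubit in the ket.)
0.6895|10⟩ + (-0.715 + 0.1158i)|11⟩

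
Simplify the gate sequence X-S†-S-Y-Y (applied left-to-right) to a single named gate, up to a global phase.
X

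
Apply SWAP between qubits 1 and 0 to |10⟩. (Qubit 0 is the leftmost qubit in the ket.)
|01⟩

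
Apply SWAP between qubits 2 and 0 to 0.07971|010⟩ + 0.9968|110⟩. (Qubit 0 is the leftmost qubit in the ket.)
0.07971|010⟩ + 0.9968|011⟩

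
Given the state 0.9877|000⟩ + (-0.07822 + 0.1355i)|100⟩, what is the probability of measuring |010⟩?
0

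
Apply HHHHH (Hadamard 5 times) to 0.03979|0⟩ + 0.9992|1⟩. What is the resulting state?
0.7347|0⟩ - 0.6784|1⟩

H² = I, so H^5 = H: a single Hadamard. With (a, b) = (0.03979, 0.9992), H gives ((a + b)/√2, (a − b)/√2) = (0.7347, -0.6784).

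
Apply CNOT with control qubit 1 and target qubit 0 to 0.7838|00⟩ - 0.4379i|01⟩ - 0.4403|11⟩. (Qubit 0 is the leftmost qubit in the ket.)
0.7838|00⟩ - 0.4403|01⟩ - 0.4379i|11⟩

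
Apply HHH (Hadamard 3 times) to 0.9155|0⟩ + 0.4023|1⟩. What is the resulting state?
0.9318|0⟩ + 0.3629|1⟩

H² = I, so H^3 = H: a single Hadamard. With (a, b) = (0.9155, 0.4023), H gives ((a + b)/√2, (a − b)/√2) = (0.9318, 0.3629).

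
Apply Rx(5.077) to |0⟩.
-0.8236|0⟩ - 0.5672i|1⟩

Rx(5.077) = [[cos(θ/2), −i·sin(θ/2)], [−i·sin(θ/2), cos(θ/2)]]; θ = 5.077, cos(θ/2) ≈ -0.823585, sin(θ/2) ≈ 0.567192.
With a = amp(|0⟩) = 1 and b = amp(|1⟩) = 0:
new amp(|0⟩) = (-0.823585)·a + (-0.567192i)·b = -0.8236
new amp(|1⟩) = (-0.567192i)·a + (-0.823585)·b = -0.5672i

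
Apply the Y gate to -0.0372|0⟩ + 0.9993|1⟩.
-0.9993i|0⟩ - 0.0372i|1⟩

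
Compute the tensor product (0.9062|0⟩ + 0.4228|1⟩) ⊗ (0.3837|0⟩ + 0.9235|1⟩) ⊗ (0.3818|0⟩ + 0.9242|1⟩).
0.1328|000⟩ + 0.3214|001⟩ + 0.3195|010⟩ + 0.7734|011⟩ + 0.06194|100⟩ + 0.1499|101⟩ + 0.1491|110⟩ + 0.3609|111⟩

amp(|b₁b₂…⟩) = product of the factor amplitudes for bits b₁, b₂, …; only kets whose every factor amplitude is nonzero survive.
|000⟩: (0.9062)(0.3837)(0.3818) = 0.1328
|001⟩: (0.9062)(0.3837)(0.9242) = 0.3214
|010⟩: (0.9062)(0.9235)(0.3818) = 0.3195
|011⟩: (0.9062)(0.9235)(0.9242) = 0.7734
|100⟩: (0.4228)(0.3837)(0.3818) = 0.06194
|101⟩: (0.4228)(0.3837)(0.9242) = 0.1499
|110⟩: (0.4228)(0.9235)(0.3818) = 0.1491
|111⟩: (0.4228)(0.9235)(0.9242) = 0.3609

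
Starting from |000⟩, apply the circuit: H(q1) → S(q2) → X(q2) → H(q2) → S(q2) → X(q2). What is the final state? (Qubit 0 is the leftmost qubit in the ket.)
-(1/2)i|000⟩ + 1/2|001⟩ - (1/2)i|010⟩ + 1/2|011⟩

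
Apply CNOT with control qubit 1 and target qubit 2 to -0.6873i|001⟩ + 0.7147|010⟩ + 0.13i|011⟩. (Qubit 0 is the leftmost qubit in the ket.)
-0.6873i|001⟩ + 0.13i|010⟩ + 0.7147|011⟩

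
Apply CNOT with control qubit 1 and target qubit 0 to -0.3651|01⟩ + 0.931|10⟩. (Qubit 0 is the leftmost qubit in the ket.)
0.931|10⟩ - 0.3651|11⟩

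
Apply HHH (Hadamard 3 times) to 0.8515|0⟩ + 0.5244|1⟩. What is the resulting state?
0.9729|0⟩ + 0.2313|1⟩

H² = I, so H^3 = H: a single Hadamard. With (a, b) = (0.8515, 0.5244), H gives ((a + b)/√2, (a − b)/√2) = (0.9729, 0.2313).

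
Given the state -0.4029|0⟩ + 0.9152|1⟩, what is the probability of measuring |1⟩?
0.8376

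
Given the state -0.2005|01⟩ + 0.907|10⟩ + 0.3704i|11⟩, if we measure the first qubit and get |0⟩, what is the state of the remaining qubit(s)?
-|1⟩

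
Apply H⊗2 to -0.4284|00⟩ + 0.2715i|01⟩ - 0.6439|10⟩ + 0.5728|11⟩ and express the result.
(-0.2498 + 0.1358i)|00⟩ + (-0.8226 - 0.1358i)|01⟩ + (-0.1787 + 0.1358i)|10⟩ + (0.3942 - 0.1358i)|11⟩

H⊗2 gives amp(|y⟩) = (1/2) Σ_x (−1)^(x·y) amp(|x⟩), where x·y is the number of positions in which both x and y have a 1.
|00⟩: (-0.4284 + 0.2715i - 0.6439 + 0.5728)/2 = (-0.2498 + 0.1358i)
|01⟩: (-0.4284 - 0.2715i - 0.6439 - 0.5728)/2 = (-0.8226 - 0.1358i)
|10⟩: (-0.4284 + 0.2715i + 0.6439 - 0.5728)/2 = (-0.1787 + 0.1358i)
|11⟩: (-0.4284 - 0.2715i + 0.6439 + 0.5728)/2 = (0.3942 - 0.1358i)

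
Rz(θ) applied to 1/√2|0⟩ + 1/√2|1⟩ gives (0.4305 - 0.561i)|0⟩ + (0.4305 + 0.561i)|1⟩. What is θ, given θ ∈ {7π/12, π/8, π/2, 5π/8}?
7π/12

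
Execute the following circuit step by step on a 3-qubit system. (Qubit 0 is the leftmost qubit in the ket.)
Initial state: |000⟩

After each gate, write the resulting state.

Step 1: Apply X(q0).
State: |100⟩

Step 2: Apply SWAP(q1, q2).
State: |100⟩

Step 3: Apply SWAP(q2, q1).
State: |100⟩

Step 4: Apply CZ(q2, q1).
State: |100⟩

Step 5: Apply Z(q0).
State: -|100⟩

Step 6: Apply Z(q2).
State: -|100⟩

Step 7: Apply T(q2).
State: -|100⟩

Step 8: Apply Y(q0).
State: i|000⟩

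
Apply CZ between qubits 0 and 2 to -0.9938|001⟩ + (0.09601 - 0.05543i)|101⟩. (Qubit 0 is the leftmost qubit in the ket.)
-0.9938|001⟩ + (-0.09601 + 0.05543i)|101⟩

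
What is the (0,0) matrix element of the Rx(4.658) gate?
-0.6876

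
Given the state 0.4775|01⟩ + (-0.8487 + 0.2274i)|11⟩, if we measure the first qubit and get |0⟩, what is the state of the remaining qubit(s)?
|1⟩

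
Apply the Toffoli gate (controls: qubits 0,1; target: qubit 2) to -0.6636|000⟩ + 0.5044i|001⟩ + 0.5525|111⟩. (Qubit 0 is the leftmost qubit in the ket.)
-0.6636|000⟩ + 0.5044i|001⟩ + 0.5525|110⟩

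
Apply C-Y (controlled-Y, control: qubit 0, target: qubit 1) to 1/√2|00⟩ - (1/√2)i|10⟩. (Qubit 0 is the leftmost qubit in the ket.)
1/√2|00⟩ + 1/√2|11⟩

C-Y leaves the control-|0⟩ kets |00⟩, |01⟩ unchanged and applies Y to qubit 1 on the control-|1⟩ pair (|10⟩, |11⟩).
Y = [[0, -i], [i, 0]].
With a = amp(|10⟩) = -(1/√2)i and b = amp(|11⟩) = 0:
new amp(|10⟩) = (-i)·b = 0
new amp(|11⟩) = (i)·a = 1/√2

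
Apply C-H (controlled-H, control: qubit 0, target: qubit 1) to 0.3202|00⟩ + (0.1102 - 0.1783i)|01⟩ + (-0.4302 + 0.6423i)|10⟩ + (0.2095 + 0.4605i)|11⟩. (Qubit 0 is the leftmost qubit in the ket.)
0.3202|00⟩ + (0.1102 - 0.1783i)|01⟩ + (-0.1561 + 0.7798i)|10⟩ + (-0.4523 + 0.1286i)|11⟩

C-H leaves the control-|0⟩ kets |00⟩, |01⟩ unchanged and applies H to qubit 1 on the control-|1⟩ pair (|10⟩, |11⟩).
H = [[1/√2, 1/√2], [1/√2, -1/√2]].
With a = amp(|10⟩) = (-0.4302 + 0.6423i) and b = amp(|11⟩) = (0.2095 + 0.4605i):
new amp(|10⟩) = (1/√2)·a + (1/√2)·b = (-0.1561 + 0.7798i)
new amp(|11⟩) = (1/√2)·a + (-1/√2)·b = (-0.4523 + 0.1286i)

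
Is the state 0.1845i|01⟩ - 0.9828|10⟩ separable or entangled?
Entangled

Writing the state as a|00⟩ + b|01⟩ + c|10⟩ + d|11⟩, it is a product state iff ad − bc = 0.
Here (a, b, c, d) = (0, 0.1845i, -0.9828, 0): ad − bc = (0)(0) − (0.1845i)(-0.9828) = 0.1813i ≠ 0, so the state is entangled.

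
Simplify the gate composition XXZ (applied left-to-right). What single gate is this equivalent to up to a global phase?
Z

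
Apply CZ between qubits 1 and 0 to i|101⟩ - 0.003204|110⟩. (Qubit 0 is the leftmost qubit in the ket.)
i|101⟩ + 0.003204|110⟩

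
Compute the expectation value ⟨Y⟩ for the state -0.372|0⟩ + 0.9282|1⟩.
0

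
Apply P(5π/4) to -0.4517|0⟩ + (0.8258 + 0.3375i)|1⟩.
-0.4517|0⟩ + (-0.3453 - 0.8226i)|1⟩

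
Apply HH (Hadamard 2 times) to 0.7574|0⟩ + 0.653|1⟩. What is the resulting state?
0.7574|0⟩ + 0.653|1⟩

H² = I, so an even number of Hadamards cancels: H^2 = I and the state is unchanged.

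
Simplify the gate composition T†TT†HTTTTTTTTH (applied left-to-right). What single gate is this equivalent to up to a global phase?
T†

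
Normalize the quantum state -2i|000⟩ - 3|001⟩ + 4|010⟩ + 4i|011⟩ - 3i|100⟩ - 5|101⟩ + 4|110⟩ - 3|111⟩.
-0.1961i|000⟩ - 0.2942|001⟩ + 0.3922|010⟩ + 0.3922i|011⟩ - 0.2942i|100⟩ - 0.4903|101⟩ + 0.3922|110⟩ - 0.2942|111⟩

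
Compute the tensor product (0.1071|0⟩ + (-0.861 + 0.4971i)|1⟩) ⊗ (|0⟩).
0.1071|00⟩ + (-0.861 + 0.4971i)|10⟩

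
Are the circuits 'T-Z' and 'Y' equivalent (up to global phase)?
No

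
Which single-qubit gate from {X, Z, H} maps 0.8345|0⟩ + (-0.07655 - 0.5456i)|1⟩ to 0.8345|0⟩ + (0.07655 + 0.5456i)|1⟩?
Z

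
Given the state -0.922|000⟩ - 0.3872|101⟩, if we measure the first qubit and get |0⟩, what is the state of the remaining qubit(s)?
-|00⟩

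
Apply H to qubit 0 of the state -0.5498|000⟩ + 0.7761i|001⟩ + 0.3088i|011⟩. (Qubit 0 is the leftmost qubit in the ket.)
-0.3888|000⟩ + 0.5488i|001⟩ + 0.2184i|011⟩ - 0.3888|100⟩ + 0.5488i|101⟩ + 0.2184i|111⟩

H on qubit 0 mixes each pair of kets that differ only in qubit 0: amplitudes (a, b) of (|…0…⟩, |…1…⟩) become ((a + b)/√2, (a − b)/√2). Kets absent from the input have amplitude 0.
(|000⟩, |100⟩): (a, b) = (-0.5498, 0) → (-0.3888, -0.3888)
(|001⟩, |101⟩): (a, b) = (0.7761i, 0) → (0.5488i, 0.5488i)
(|011⟩, |111⟩): (a, b) = (0.3088i, 0) → (0.2184i, 0.2184i)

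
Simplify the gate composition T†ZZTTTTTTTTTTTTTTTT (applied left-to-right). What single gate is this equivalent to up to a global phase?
T†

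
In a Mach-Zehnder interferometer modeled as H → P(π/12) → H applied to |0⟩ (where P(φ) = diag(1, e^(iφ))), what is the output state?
(0.983 + 0.1294i)|0⟩ + (0.01704 - 0.1294i)|1⟩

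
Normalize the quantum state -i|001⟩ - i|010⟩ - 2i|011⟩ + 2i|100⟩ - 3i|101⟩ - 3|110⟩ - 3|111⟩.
-0.1644i|001⟩ - 0.1644i|010⟩ - 0.3288i|011⟩ + 0.3288i|100⟩ - 0.4932i|101⟩ - 0.4932|110⟩ - 0.4932|111⟩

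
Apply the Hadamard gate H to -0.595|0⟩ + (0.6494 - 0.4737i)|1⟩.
(0.03847 - 0.335i)|0⟩ + (-0.8799 + 0.335i)|1⟩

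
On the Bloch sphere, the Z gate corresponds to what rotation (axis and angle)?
Rotation by π around the z-axis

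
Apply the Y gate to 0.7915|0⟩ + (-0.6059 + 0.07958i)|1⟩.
(0.07958 + 0.6059i)|0⟩ + 0.7915i|1⟩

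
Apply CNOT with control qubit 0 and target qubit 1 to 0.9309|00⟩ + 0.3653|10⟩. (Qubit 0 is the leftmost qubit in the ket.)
0.9309|00⟩ + 0.3653|11⟩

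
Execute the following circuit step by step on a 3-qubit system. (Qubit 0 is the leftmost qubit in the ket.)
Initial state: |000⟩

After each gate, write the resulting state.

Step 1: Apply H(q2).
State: 1/√2|000⟩ + 1/√2|001⟩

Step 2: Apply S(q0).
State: 1/√2|000⟩ + 1/√2|001⟩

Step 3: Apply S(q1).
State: 1/√2|000⟩ + 1/√2|001⟩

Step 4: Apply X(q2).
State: 1/√2|000⟩ + 1/√2|001⟩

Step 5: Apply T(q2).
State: 1/√2|000⟩ + (1/2 + (1/2)i)|001⟩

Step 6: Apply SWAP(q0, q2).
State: 1/√2|000⟩ + (1/2 + (1/2)i)|100⟩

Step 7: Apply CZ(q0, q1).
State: 1/√2|000⟩ + (1/2 + (1/2)i)|100⟩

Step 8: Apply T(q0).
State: 1/√2|000⟩ + (1/√2)i|100⟩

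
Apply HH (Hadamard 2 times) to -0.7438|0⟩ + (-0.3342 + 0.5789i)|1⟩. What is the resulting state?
-0.7438|0⟩ + (-0.3342 + 0.5789i)|1⟩

H² = I, so an even number of Hadamards cancels: H^2 = I and the state is unchanged.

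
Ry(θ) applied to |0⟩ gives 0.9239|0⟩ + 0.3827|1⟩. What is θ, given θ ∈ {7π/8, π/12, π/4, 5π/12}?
π/4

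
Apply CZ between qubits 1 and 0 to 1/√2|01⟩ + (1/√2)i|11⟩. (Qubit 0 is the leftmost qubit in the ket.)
1/√2|01⟩ - (1/√2)i|11⟩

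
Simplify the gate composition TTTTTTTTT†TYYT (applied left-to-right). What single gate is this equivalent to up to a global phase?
T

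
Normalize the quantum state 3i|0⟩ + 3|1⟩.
(1/√2)i|0⟩ + 1/√2|1⟩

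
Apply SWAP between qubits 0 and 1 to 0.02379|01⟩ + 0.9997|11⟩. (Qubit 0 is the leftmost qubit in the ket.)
0.02379|10⟩ + 0.9997|11⟩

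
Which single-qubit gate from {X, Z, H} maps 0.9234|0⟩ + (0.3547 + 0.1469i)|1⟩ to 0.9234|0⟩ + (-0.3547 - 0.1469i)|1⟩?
Z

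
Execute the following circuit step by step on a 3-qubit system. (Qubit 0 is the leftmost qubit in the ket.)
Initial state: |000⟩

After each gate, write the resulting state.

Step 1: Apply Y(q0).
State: i|100⟩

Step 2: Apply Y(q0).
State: |000⟩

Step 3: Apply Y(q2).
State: i|001⟩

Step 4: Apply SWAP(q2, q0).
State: i|100⟩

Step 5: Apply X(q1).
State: i|110⟩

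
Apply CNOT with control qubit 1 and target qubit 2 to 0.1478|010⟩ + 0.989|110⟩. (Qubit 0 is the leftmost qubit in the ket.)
0.1478|011⟩ + 0.989|111⟩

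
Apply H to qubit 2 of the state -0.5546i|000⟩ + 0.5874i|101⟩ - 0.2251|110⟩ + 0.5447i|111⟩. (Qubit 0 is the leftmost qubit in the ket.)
-0.3922i|000⟩ - 0.3922i|001⟩ + 0.4154i|100⟩ - 0.4154i|101⟩ + (-0.1592 + 0.3852i)|110⟩ + (-0.1592 - 0.3852i)|111⟩

H on qubit 2 mixes each pair of kets that differ only in qubit 2: amplitudes (a, b) of (|…0…⟩, |…1…⟩) become ((a + b)/√2, (a − b)/√2). Kets absent from the input have amplitude 0.
(|000⟩, |001⟩): (a, b) = (-0.5546i, 0) → (-0.3922i, -0.3922i)
(|100⟩, |101⟩): (a, b) = (0, 0.5874i) → (0.4154i, -0.4154i)
(|110⟩, |111⟩): (a, b) = (-0.2251, 0.5447i) → ((-0.1592 + 0.3852i), (-0.1592 - 0.3852i))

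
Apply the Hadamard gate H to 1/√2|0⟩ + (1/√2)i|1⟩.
(1/2 + (1/2)i)|0⟩ + (1/2 - (1/2)i)|1⟩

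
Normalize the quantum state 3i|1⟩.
i|1⟩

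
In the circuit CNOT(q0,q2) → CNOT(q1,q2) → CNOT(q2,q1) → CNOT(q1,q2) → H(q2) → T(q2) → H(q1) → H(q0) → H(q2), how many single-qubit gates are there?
5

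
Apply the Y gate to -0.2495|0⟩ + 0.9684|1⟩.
-0.9684i|0⟩ - 0.2495i|1⟩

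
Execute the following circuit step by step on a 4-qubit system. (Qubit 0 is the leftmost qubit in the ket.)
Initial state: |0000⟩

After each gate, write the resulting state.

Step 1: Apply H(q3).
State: 1/√2|0000⟩ + 1/√2|0001⟩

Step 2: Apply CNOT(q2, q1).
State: 1/√2|0000⟩ + 1/√2|0001⟩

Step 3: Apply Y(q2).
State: (1/√2)i|0010⟩ + (1/√2)i|0011⟩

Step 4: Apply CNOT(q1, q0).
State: (1/√2)i|0010⟩ + (1/√2)i|0011⟩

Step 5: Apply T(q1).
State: (1/√2)i|0010⟩ + (1/√2)i|0011⟩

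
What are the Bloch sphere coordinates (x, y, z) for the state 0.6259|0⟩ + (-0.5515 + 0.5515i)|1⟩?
(-0.6904, 0.6904, -0.2166)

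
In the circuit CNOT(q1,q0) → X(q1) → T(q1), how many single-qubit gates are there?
2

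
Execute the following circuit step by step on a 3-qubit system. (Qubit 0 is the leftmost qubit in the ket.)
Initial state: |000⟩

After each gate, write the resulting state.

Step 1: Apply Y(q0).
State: i|100⟩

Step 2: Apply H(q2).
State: (1/√2)i|100⟩ + (1/√2)i|101⟩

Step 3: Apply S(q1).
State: (1/√2)i|100⟩ + (1/√2)i|101⟩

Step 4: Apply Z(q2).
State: (1/√2)i|100⟩ - (1/√2)i|101⟩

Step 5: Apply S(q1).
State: (1/√2)i|100⟩ - (1/√2)i|101⟩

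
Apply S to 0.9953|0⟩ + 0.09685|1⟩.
0.9953|0⟩ + 0.09685i|1⟩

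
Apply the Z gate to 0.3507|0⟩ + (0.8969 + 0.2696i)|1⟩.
0.3507|0⟩ + (-0.8969 - 0.2696i)|1⟩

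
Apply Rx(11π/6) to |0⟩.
-0.9659|0⟩ - 0.2588i|1⟩

Rx(11π/6) = [[cos(θ/2), −i·sin(θ/2)], [−i·sin(θ/2), cos(θ/2)]]; θ = 11π/6, cos(θ/2) ≈ -0.965926, sin(θ/2) ≈ 0.258819.
With a = amp(|0⟩) = 1 and b = amp(|1⟩) = 0:
new amp(|0⟩) = (-0.965926)·a + (-0.258819i)·b = -0.9659
new amp(|1⟩) = (-0.258819i)·a + (-0.965926)·b = -0.2588i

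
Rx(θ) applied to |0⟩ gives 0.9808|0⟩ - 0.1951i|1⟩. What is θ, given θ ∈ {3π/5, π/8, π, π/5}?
π/8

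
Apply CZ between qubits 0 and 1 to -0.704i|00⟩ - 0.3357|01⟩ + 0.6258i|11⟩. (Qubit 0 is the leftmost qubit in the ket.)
-0.704i|00⟩ - 0.3357|01⟩ - 0.6258i|11⟩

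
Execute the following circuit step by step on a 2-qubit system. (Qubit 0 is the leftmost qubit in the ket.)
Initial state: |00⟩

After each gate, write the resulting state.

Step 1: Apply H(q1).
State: 1/√2|00⟩ + 1/√2|01⟩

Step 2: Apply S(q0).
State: 1/√2|00⟩ + 1/√2|01⟩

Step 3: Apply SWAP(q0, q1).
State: 1/√2|00⟩ + 1/√2|10⟩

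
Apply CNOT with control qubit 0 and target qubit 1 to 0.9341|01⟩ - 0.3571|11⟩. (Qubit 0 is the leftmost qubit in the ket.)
0.9341|01⟩ - 0.3571|10⟩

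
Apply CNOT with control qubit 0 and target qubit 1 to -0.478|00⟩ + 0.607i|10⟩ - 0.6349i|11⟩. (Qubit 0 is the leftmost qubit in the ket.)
-0.478|00⟩ - 0.6349i|10⟩ + 0.607i|11⟩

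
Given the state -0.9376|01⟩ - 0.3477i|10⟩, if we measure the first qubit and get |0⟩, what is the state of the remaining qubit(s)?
-|1⟩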